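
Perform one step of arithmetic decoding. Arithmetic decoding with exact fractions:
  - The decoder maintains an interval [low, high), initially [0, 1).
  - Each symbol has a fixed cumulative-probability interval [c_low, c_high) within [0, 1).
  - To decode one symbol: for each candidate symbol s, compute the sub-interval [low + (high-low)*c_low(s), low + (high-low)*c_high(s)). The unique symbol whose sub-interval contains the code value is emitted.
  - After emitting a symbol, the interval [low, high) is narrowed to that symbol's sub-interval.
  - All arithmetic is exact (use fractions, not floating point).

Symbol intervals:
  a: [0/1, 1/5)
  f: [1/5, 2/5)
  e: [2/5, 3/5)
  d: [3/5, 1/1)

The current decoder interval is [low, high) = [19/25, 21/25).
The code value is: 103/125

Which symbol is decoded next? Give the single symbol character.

Interval width = high − low = 21/25 − 19/25 = 2/25
Scaled code = (code − low) / width = (103/125 − 19/25) / 2/25 = 4/5
  a: [0/1, 1/5) 
  f: [1/5, 2/5) 
  e: [2/5, 3/5) 
  d: [3/5, 1/1) ← scaled code falls here ✓

Answer: d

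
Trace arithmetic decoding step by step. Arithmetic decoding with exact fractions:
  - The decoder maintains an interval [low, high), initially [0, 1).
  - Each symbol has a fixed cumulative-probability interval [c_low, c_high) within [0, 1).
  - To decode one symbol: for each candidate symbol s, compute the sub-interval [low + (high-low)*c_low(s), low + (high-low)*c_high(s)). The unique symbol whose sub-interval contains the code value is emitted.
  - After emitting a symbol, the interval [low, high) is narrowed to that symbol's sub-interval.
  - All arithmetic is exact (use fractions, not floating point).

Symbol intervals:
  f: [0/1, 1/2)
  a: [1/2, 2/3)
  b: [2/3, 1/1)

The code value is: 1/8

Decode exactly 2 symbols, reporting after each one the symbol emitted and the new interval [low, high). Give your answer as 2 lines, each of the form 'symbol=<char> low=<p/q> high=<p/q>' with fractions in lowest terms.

Answer: symbol=f low=0/1 high=1/2
symbol=f low=0/1 high=1/4

Derivation:
Step 1: interval [0/1, 1/1), width = 1/1 - 0/1 = 1/1
  'f': [0/1 + 1/1*0/1, 0/1 + 1/1*1/2) = [0/1, 1/2) <- contains code 1/8
  'a': [0/1 + 1/1*1/2, 0/1 + 1/1*2/3) = [1/2, 2/3)
  'b': [0/1 + 1/1*2/3, 0/1 + 1/1*1/1) = [2/3, 1/1)
  emit 'f', narrow to [0/1, 1/2)
Step 2: interval [0/1, 1/2), width = 1/2 - 0/1 = 1/2
  'f': [0/1 + 1/2*0/1, 0/1 + 1/2*1/2) = [0/1, 1/4) <- contains code 1/8
  'a': [0/1 + 1/2*1/2, 0/1 + 1/2*2/3) = [1/4, 1/3)
  'b': [0/1 + 1/2*2/3, 0/1 + 1/2*1/1) = [1/3, 1/2)
  emit 'f', narrow to [0/1, 1/4)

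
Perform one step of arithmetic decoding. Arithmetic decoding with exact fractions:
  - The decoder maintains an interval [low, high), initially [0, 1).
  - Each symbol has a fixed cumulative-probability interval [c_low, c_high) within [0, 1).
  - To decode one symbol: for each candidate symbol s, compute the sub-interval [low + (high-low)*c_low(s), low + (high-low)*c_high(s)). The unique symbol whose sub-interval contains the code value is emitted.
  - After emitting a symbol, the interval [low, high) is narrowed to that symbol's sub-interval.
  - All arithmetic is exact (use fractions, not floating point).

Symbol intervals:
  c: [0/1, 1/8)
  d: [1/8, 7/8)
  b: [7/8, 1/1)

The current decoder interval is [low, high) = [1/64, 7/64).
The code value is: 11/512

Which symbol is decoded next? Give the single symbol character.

Interval width = high − low = 7/64 − 1/64 = 3/32
Scaled code = (code − low) / width = (11/512 − 1/64) / 3/32 = 1/16
  c: [0/1, 1/8) ← scaled code falls here ✓
  d: [1/8, 7/8) 
  b: [7/8, 1/1) 

Answer: c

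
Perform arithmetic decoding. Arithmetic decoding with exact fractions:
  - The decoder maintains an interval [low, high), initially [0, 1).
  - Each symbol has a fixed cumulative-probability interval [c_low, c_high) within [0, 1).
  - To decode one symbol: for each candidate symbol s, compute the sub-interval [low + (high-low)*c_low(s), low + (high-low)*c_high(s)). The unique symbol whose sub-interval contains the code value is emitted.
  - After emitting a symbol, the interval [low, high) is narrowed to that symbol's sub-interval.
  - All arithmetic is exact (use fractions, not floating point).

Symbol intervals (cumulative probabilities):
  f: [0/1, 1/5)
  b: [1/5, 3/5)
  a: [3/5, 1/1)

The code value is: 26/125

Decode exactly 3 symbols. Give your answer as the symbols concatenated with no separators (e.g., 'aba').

Step 1: interval [0/1, 1/1), width = 1/1 - 0/1 = 1/1
  'f': [0/1 + 1/1*0/1, 0/1 + 1/1*1/5) = [0/1, 1/5)
  'b': [0/1 + 1/1*1/5, 0/1 + 1/1*3/5) = [1/5, 3/5) <- contains code 26/125
  'a': [0/1 + 1/1*3/5, 0/1 + 1/1*1/1) = [3/5, 1/1)
  emit 'b', narrow to [1/5, 3/5)
Step 2: interval [1/5, 3/5), width = 3/5 - 1/5 = 2/5
  'f': [1/5 + 2/5*0/1, 1/5 + 2/5*1/5) = [1/5, 7/25) <- contains code 26/125
  'b': [1/5 + 2/5*1/5, 1/5 + 2/5*3/5) = [7/25, 11/25)
  'a': [1/5 + 2/5*3/5, 1/5 + 2/5*1/1) = [11/25, 3/5)
  emit 'f', narrow to [1/5, 7/25)
Step 3: interval [1/5, 7/25), width = 7/25 - 1/5 = 2/25
  'f': [1/5 + 2/25*0/1, 1/5 + 2/25*1/5) = [1/5, 27/125) <- contains code 26/125
  'b': [1/5 + 2/25*1/5, 1/5 + 2/25*3/5) = [27/125, 31/125)
  'a': [1/5 + 2/25*3/5, 1/5 + 2/25*1/1) = [31/125, 7/25)
  emit 'f', narrow to [1/5, 27/125)

Answer: bff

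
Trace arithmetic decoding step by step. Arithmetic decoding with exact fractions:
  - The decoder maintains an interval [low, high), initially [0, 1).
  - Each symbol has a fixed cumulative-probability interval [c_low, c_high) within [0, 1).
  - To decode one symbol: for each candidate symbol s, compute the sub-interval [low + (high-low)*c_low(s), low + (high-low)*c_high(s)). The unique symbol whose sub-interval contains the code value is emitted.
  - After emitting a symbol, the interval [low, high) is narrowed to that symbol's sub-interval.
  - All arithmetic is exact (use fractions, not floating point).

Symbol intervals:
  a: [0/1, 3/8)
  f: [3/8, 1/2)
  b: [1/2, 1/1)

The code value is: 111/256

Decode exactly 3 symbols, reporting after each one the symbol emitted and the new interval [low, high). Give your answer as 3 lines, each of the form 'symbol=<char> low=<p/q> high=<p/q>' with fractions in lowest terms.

Answer: symbol=f low=3/8 high=1/2
symbol=f low=27/64 high=7/16
symbol=b low=55/128 high=7/16

Derivation:
Step 1: interval [0/1, 1/1), width = 1/1 - 0/1 = 1/1
  'a': [0/1 + 1/1*0/1, 0/1 + 1/1*3/8) = [0/1, 3/8)
  'f': [0/1 + 1/1*3/8, 0/1 + 1/1*1/2) = [3/8, 1/2) <- contains code 111/256
  'b': [0/1 + 1/1*1/2, 0/1 + 1/1*1/1) = [1/2, 1/1)
  emit 'f', narrow to [3/8, 1/2)
Step 2: interval [3/8, 1/2), width = 1/2 - 3/8 = 1/8
  'a': [3/8 + 1/8*0/1, 3/8 + 1/8*3/8) = [3/8, 27/64)
  'f': [3/8 + 1/8*3/8, 3/8 + 1/8*1/2) = [27/64, 7/16) <- contains code 111/256
  'b': [3/8 + 1/8*1/2, 3/8 + 1/8*1/1) = [7/16, 1/2)
  emit 'f', narrow to [27/64, 7/16)
Step 3: interval [27/64, 7/16), width = 7/16 - 27/64 = 1/64
  'a': [27/64 + 1/64*0/1, 27/64 + 1/64*3/8) = [27/64, 219/512)
  'f': [27/64 + 1/64*3/8, 27/64 + 1/64*1/2) = [219/512, 55/128)
  'b': [27/64 + 1/64*1/2, 27/64 + 1/64*1/1) = [55/128, 7/16) <- contains code 111/256
  emit 'b', narrow to [55/128, 7/16)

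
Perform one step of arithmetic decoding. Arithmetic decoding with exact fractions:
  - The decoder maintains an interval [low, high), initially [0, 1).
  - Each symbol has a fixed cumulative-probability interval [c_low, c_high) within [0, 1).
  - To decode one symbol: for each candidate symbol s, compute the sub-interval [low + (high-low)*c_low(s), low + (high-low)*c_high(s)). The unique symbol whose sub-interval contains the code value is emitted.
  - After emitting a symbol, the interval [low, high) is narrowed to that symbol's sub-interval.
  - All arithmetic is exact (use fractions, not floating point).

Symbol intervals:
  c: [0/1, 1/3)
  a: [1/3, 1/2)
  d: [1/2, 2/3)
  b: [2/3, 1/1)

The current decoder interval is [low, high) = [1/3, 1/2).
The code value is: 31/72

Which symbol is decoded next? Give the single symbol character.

Answer: d

Derivation:
Interval width = high − low = 1/2 − 1/3 = 1/6
Scaled code = (code − low) / width = (31/72 − 1/3) / 1/6 = 7/12
  c: [0/1, 1/3) 
  a: [1/3, 1/2) 
  d: [1/2, 2/3) ← scaled code falls here ✓
  b: [2/3, 1/1) 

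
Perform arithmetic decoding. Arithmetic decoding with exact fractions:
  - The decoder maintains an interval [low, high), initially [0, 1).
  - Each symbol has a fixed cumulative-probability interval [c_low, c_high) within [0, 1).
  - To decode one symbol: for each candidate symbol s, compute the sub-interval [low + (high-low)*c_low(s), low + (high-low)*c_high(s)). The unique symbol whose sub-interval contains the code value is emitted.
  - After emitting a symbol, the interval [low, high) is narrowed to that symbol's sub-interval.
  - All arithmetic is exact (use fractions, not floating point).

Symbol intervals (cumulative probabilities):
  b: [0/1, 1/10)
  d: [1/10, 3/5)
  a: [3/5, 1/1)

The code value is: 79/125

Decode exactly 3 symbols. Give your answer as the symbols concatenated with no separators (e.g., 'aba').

Answer: aba

Derivation:
Step 1: interval [0/1, 1/1), width = 1/1 - 0/1 = 1/1
  'b': [0/1 + 1/1*0/1, 0/1 + 1/1*1/10) = [0/1, 1/10)
  'd': [0/1 + 1/1*1/10, 0/1 + 1/1*3/5) = [1/10, 3/5)
  'a': [0/1 + 1/1*3/5, 0/1 + 1/1*1/1) = [3/5, 1/1) <- contains code 79/125
  emit 'a', narrow to [3/5, 1/1)
Step 2: interval [3/5, 1/1), width = 1/1 - 3/5 = 2/5
  'b': [3/5 + 2/5*0/1, 3/5 + 2/5*1/10) = [3/5, 16/25) <- contains code 79/125
  'd': [3/5 + 2/5*1/10, 3/5 + 2/5*3/5) = [16/25, 21/25)
  'a': [3/5 + 2/5*3/5, 3/5 + 2/5*1/1) = [21/25, 1/1)
  emit 'b', narrow to [3/5, 16/25)
Step 3: interval [3/5, 16/25), width = 16/25 - 3/5 = 1/25
  'b': [3/5 + 1/25*0/1, 3/5 + 1/25*1/10) = [3/5, 151/250)
  'd': [3/5 + 1/25*1/10, 3/5 + 1/25*3/5) = [151/250, 78/125)
  'a': [3/5 + 1/25*3/5, 3/5 + 1/25*1/1) = [78/125, 16/25) <- contains code 79/125
  emit 'a', narrow to [78/125, 16/25)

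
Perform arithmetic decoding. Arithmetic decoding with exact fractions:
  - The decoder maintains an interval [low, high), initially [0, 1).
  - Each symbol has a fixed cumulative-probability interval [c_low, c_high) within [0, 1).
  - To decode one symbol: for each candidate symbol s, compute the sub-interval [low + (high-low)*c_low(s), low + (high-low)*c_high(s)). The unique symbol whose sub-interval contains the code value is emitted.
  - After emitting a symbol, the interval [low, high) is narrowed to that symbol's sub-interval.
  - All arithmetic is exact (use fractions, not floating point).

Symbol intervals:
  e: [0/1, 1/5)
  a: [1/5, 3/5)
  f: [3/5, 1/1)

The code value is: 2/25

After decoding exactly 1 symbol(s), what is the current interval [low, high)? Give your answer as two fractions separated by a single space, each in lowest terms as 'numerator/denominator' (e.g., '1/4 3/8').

Step 1: interval [0/1, 1/1), width = 1/1 - 0/1 = 1/1
  'e': [0/1 + 1/1*0/1, 0/1 + 1/1*1/5) = [0/1, 1/5) <- contains code 2/25
  'a': [0/1 + 1/1*1/5, 0/1 + 1/1*3/5) = [1/5, 3/5)
  'f': [0/1 + 1/1*3/5, 0/1 + 1/1*1/1) = [3/5, 1/1)
  emit 'e', narrow to [0/1, 1/5)

Answer: 0/1 1/5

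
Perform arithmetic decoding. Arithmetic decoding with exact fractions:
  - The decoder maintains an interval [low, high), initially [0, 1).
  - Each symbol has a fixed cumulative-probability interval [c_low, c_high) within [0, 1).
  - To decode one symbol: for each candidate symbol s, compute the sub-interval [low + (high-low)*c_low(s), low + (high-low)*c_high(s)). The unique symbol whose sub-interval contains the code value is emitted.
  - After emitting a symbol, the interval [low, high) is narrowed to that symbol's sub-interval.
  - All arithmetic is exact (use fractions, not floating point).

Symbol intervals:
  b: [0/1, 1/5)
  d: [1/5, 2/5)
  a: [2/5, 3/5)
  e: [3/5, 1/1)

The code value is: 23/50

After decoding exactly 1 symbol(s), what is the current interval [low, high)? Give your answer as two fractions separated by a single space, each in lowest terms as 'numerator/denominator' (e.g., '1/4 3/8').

Answer: 2/5 3/5

Derivation:
Step 1: interval [0/1, 1/1), width = 1/1 - 0/1 = 1/1
  'b': [0/1 + 1/1*0/1, 0/1 + 1/1*1/5) = [0/1, 1/5)
  'd': [0/1 + 1/1*1/5, 0/1 + 1/1*2/5) = [1/5, 2/5)
  'a': [0/1 + 1/1*2/5, 0/1 + 1/1*3/5) = [2/5, 3/5) <- contains code 23/50
  'e': [0/1 + 1/1*3/5, 0/1 + 1/1*1/1) = [3/5, 1/1)
  emit 'a', narrow to [2/5, 3/5)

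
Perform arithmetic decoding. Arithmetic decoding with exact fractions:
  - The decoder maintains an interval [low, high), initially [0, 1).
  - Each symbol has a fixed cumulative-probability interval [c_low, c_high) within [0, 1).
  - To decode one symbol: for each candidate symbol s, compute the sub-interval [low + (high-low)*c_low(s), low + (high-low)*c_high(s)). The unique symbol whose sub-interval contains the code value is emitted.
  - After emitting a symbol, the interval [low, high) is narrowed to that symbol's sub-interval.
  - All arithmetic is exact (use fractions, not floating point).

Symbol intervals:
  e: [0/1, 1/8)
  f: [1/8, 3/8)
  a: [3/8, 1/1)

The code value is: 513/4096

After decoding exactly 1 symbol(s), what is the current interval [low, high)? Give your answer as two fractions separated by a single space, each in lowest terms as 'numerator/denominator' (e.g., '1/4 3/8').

Answer: 1/8 3/8

Derivation:
Step 1: interval [0/1, 1/1), width = 1/1 - 0/1 = 1/1
  'e': [0/1 + 1/1*0/1, 0/1 + 1/1*1/8) = [0/1, 1/8)
  'f': [0/1 + 1/1*1/8, 0/1 + 1/1*3/8) = [1/8, 3/8) <- contains code 513/4096
  'a': [0/1 + 1/1*3/8, 0/1 + 1/1*1/1) = [3/8, 1/1)
  emit 'f', narrow to [1/8, 3/8)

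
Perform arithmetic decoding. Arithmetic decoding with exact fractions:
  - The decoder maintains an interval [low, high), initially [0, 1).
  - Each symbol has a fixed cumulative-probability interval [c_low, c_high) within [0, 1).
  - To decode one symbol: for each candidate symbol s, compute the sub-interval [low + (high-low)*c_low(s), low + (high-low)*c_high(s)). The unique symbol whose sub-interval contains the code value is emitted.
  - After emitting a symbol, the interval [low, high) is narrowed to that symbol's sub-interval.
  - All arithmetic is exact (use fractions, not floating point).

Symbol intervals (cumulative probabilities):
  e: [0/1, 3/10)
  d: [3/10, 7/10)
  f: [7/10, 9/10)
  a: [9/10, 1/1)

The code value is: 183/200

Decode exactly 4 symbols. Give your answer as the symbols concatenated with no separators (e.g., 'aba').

Step 1: interval [0/1, 1/1), width = 1/1 - 0/1 = 1/1
  'e': [0/1 + 1/1*0/1, 0/1 + 1/1*3/10) = [0/1, 3/10)
  'd': [0/1 + 1/1*3/10, 0/1 + 1/1*7/10) = [3/10, 7/10)
  'f': [0/1 + 1/1*7/10, 0/1 + 1/1*9/10) = [7/10, 9/10)
  'a': [0/1 + 1/1*9/10, 0/1 + 1/1*1/1) = [9/10, 1/1) <- contains code 183/200
  emit 'a', narrow to [9/10, 1/1)
Step 2: interval [9/10, 1/1), width = 1/1 - 9/10 = 1/10
  'e': [9/10 + 1/10*0/1, 9/10 + 1/10*3/10) = [9/10, 93/100) <- contains code 183/200
  'd': [9/10 + 1/10*3/10, 9/10 + 1/10*7/10) = [93/100, 97/100)
  'f': [9/10 + 1/10*7/10, 9/10 + 1/10*9/10) = [97/100, 99/100)
  'a': [9/10 + 1/10*9/10, 9/10 + 1/10*1/1) = [99/100, 1/1)
  emit 'e', narrow to [9/10, 93/100)
Step 3: interval [9/10, 93/100), width = 93/100 - 9/10 = 3/100
  'e': [9/10 + 3/100*0/1, 9/10 + 3/100*3/10) = [9/10, 909/1000)
  'd': [9/10 + 3/100*3/10, 9/10 + 3/100*7/10) = [909/1000, 921/1000) <- contains code 183/200
  'f': [9/10 + 3/100*7/10, 9/10 + 3/100*9/10) = [921/1000, 927/1000)
  'a': [9/10 + 3/100*9/10, 9/10 + 3/100*1/1) = [927/1000, 93/100)
  emit 'd', narrow to [909/1000, 921/1000)
Step 4: interval [909/1000, 921/1000), width = 921/1000 - 909/1000 = 3/250
  'e': [909/1000 + 3/250*0/1, 909/1000 + 3/250*3/10) = [909/1000, 4563/5000)
  'd': [909/1000 + 3/250*3/10, 909/1000 + 3/250*7/10) = [4563/5000, 4587/5000) <- contains code 183/200
  'f': [909/1000 + 3/250*7/10, 909/1000 + 3/250*9/10) = [4587/5000, 4599/5000)
  'a': [909/1000 + 3/250*9/10, 909/1000 + 3/250*1/1) = [4599/5000, 921/1000)
  emit 'd', narrow to [4563/5000, 4587/5000)

Answer: aedd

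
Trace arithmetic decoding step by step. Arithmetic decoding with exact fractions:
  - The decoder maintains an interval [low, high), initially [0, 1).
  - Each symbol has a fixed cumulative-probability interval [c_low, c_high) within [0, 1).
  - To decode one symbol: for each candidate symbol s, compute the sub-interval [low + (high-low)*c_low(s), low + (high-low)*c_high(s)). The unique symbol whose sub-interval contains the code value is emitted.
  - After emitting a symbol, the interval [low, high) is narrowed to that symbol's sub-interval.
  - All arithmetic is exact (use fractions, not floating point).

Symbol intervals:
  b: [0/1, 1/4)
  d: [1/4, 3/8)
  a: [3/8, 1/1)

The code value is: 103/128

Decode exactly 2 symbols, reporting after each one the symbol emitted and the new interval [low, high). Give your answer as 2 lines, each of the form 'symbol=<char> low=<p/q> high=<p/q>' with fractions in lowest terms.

Answer: symbol=a low=3/8 high=1/1
symbol=a low=39/64 high=1/1

Derivation:
Step 1: interval [0/1, 1/1), width = 1/1 - 0/1 = 1/1
  'b': [0/1 + 1/1*0/1, 0/1 + 1/1*1/4) = [0/1, 1/4)
  'd': [0/1 + 1/1*1/4, 0/1 + 1/1*3/8) = [1/4, 3/8)
  'a': [0/1 + 1/1*3/8, 0/1 + 1/1*1/1) = [3/8, 1/1) <- contains code 103/128
  emit 'a', narrow to [3/8, 1/1)
Step 2: interval [3/8, 1/1), width = 1/1 - 3/8 = 5/8
  'b': [3/8 + 5/8*0/1, 3/8 + 5/8*1/4) = [3/8, 17/32)
  'd': [3/8 + 5/8*1/4, 3/8 + 5/8*3/8) = [17/32, 39/64)
  'a': [3/8 + 5/8*3/8, 3/8 + 5/8*1/1) = [39/64, 1/1) <- contains code 103/128
  emit 'a', narrow to [39/64, 1/1)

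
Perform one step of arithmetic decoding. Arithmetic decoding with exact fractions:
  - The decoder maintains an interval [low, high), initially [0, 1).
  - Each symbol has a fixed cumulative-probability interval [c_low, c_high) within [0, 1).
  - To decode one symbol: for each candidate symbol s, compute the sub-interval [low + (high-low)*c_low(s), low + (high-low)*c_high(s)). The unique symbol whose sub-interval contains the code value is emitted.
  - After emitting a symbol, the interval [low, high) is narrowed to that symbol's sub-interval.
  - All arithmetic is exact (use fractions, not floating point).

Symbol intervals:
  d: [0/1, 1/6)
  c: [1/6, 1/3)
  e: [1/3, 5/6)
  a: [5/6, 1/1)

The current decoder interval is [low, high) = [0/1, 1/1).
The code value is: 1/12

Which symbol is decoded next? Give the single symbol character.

Answer: d

Derivation:
Interval width = high − low = 1/1 − 0/1 = 1/1
Scaled code = (code − low) / width = (1/12 − 0/1) / 1/1 = 1/12
  d: [0/1, 1/6) ← scaled code falls here ✓
  c: [1/6, 1/3) 
  e: [1/3, 5/6) 
  a: [5/6, 1/1) 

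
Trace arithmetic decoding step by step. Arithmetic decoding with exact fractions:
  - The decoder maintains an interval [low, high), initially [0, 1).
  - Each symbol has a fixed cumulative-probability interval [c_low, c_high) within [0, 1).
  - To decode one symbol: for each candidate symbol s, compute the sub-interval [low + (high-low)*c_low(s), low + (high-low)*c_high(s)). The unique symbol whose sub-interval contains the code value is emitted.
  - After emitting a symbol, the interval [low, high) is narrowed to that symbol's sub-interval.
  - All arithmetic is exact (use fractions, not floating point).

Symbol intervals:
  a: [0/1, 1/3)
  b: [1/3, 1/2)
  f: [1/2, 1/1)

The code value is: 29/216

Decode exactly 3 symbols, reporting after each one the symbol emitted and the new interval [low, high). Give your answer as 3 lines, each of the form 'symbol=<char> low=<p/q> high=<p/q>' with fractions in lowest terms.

Answer: symbol=a low=0/1 high=1/3
symbol=b low=1/9 high=1/6
symbol=b low=7/54 high=5/36

Derivation:
Step 1: interval [0/1, 1/1), width = 1/1 - 0/1 = 1/1
  'a': [0/1 + 1/1*0/1, 0/1 + 1/1*1/3) = [0/1, 1/3) <- contains code 29/216
  'b': [0/1 + 1/1*1/3, 0/1 + 1/1*1/2) = [1/3, 1/2)
  'f': [0/1 + 1/1*1/2, 0/1 + 1/1*1/1) = [1/2, 1/1)
  emit 'a', narrow to [0/1, 1/3)
Step 2: interval [0/1, 1/3), width = 1/3 - 0/1 = 1/3
  'a': [0/1 + 1/3*0/1, 0/1 + 1/3*1/3) = [0/1, 1/9)
  'b': [0/1 + 1/3*1/3, 0/1 + 1/3*1/2) = [1/9, 1/6) <- contains code 29/216
  'f': [0/1 + 1/3*1/2, 0/1 + 1/3*1/1) = [1/6, 1/3)
  emit 'b', narrow to [1/9, 1/6)
Step 3: interval [1/9, 1/6), width = 1/6 - 1/9 = 1/18
  'a': [1/9 + 1/18*0/1, 1/9 + 1/18*1/3) = [1/9, 7/54)
  'b': [1/9 + 1/18*1/3, 1/9 + 1/18*1/2) = [7/54, 5/36) <- contains code 29/216
  'f': [1/9 + 1/18*1/2, 1/9 + 1/18*1/1) = [5/36, 1/6)
  emit 'b', narrow to [7/54, 5/36)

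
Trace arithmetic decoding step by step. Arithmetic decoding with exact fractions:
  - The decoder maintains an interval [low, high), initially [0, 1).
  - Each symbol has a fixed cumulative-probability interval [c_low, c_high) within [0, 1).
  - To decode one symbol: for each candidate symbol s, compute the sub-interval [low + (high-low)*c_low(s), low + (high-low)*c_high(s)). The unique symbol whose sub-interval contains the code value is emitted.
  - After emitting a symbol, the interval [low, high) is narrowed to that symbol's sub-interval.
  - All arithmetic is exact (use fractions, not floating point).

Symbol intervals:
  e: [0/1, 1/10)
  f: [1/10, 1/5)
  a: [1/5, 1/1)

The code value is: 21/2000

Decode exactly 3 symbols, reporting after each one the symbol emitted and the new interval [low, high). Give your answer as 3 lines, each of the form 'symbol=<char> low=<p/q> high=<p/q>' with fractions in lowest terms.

Answer: symbol=e low=0/1 high=1/10
symbol=f low=1/100 high=1/50
symbol=e low=1/100 high=11/1000

Derivation:
Step 1: interval [0/1, 1/1), width = 1/1 - 0/1 = 1/1
  'e': [0/1 + 1/1*0/1, 0/1 + 1/1*1/10) = [0/1, 1/10) <- contains code 21/2000
  'f': [0/1 + 1/1*1/10, 0/1 + 1/1*1/5) = [1/10, 1/5)
  'a': [0/1 + 1/1*1/5, 0/1 + 1/1*1/1) = [1/5, 1/1)
  emit 'e', narrow to [0/1, 1/10)
Step 2: interval [0/1, 1/10), width = 1/10 - 0/1 = 1/10
  'e': [0/1 + 1/10*0/1, 0/1 + 1/10*1/10) = [0/1, 1/100)
  'f': [0/1 + 1/10*1/10, 0/1 + 1/10*1/5) = [1/100, 1/50) <- contains code 21/2000
  'a': [0/1 + 1/10*1/5, 0/1 + 1/10*1/1) = [1/50, 1/10)
  emit 'f', narrow to [1/100, 1/50)
Step 3: interval [1/100, 1/50), width = 1/50 - 1/100 = 1/100
  'e': [1/100 + 1/100*0/1, 1/100 + 1/100*1/10) = [1/100, 11/1000) <- contains code 21/2000
  'f': [1/100 + 1/100*1/10, 1/100 + 1/100*1/5) = [11/1000, 3/250)
  'a': [1/100 + 1/100*1/5, 1/100 + 1/100*1/1) = [3/250, 1/50)
  emit 'e', narrow to [1/100, 11/1000)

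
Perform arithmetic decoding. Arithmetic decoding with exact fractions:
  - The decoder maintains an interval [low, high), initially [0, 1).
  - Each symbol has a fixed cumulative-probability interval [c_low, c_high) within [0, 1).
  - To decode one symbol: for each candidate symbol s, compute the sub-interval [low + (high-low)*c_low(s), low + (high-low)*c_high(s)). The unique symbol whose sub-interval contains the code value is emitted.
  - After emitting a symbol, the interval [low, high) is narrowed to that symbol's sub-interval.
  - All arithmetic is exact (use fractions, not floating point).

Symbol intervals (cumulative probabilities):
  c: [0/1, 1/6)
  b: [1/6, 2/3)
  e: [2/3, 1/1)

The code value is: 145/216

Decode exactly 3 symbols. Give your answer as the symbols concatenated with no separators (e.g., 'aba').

Step 1: interval [0/1, 1/1), width = 1/1 - 0/1 = 1/1
  'c': [0/1 + 1/1*0/1, 0/1 + 1/1*1/6) = [0/1, 1/6)
  'b': [0/1 + 1/1*1/6, 0/1 + 1/1*2/3) = [1/6, 2/3)
  'e': [0/1 + 1/1*2/3, 0/1 + 1/1*1/1) = [2/3, 1/1) <- contains code 145/216
  emit 'e', narrow to [2/3, 1/1)
Step 2: interval [2/3, 1/1), width = 1/1 - 2/3 = 1/3
  'c': [2/3 + 1/3*0/1, 2/3 + 1/3*1/6) = [2/3, 13/18) <- contains code 145/216
  'b': [2/3 + 1/3*1/6, 2/3 + 1/3*2/3) = [13/18, 8/9)
  'e': [2/3 + 1/3*2/3, 2/3 + 1/3*1/1) = [8/9, 1/1)
  emit 'c', narrow to [2/3, 13/18)
Step 3: interval [2/3, 13/18), width = 13/18 - 2/3 = 1/18
  'c': [2/3 + 1/18*0/1, 2/3 + 1/18*1/6) = [2/3, 73/108) <- contains code 145/216
  'b': [2/3 + 1/18*1/6, 2/3 + 1/18*2/3) = [73/108, 19/27)
  'e': [2/3 + 1/18*2/3, 2/3 + 1/18*1/1) = [19/27, 13/18)
  emit 'c', narrow to [2/3, 73/108)

Answer: ecc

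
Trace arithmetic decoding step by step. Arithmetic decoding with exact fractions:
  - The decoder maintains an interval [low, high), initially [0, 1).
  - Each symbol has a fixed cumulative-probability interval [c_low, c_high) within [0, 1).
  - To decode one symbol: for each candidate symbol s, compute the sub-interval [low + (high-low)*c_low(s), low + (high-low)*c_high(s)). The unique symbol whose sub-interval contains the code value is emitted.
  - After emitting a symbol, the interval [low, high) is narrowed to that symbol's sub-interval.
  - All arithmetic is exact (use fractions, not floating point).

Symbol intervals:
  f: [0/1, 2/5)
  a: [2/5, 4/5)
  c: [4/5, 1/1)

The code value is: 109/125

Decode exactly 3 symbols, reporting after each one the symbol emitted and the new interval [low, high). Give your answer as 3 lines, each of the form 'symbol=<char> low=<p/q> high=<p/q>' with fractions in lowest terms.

Answer: symbol=c low=4/5 high=1/1
symbol=f low=4/5 high=22/25
symbol=c low=108/125 high=22/25

Derivation:
Step 1: interval [0/1, 1/1), width = 1/1 - 0/1 = 1/1
  'f': [0/1 + 1/1*0/1, 0/1 + 1/1*2/5) = [0/1, 2/5)
  'a': [0/1 + 1/1*2/5, 0/1 + 1/1*4/5) = [2/5, 4/5)
  'c': [0/1 + 1/1*4/5, 0/1 + 1/1*1/1) = [4/5, 1/1) <- contains code 109/125
  emit 'c', narrow to [4/5, 1/1)
Step 2: interval [4/5, 1/1), width = 1/1 - 4/5 = 1/5
  'f': [4/5 + 1/5*0/1, 4/5 + 1/5*2/5) = [4/5, 22/25) <- contains code 109/125
  'a': [4/5 + 1/5*2/5, 4/5 + 1/5*4/5) = [22/25, 24/25)
  'c': [4/5 + 1/5*4/5, 4/5 + 1/5*1/1) = [24/25, 1/1)
  emit 'f', narrow to [4/5, 22/25)
Step 3: interval [4/5, 22/25), width = 22/25 - 4/5 = 2/25
  'f': [4/5 + 2/25*0/1, 4/5 + 2/25*2/5) = [4/5, 104/125)
  'a': [4/5 + 2/25*2/5, 4/5 + 2/25*4/5) = [104/125, 108/125)
  'c': [4/5 + 2/25*4/5, 4/5 + 2/25*1/1) = [108/125, 22/25) <- contains code 109/125
  emit 'c', narrow to [108/125, 22/25)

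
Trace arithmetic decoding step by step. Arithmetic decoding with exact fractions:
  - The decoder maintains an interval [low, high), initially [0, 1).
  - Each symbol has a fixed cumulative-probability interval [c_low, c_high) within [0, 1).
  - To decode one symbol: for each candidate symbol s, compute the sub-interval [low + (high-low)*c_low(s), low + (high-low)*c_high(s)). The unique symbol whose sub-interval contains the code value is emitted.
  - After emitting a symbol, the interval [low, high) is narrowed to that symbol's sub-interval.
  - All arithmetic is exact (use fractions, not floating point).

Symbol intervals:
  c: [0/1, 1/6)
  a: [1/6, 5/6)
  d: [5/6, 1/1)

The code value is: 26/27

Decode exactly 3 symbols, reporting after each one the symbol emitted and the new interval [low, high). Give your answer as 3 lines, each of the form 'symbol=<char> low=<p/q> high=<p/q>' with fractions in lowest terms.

Step 1: interval [0/1, 1/1), width = 1/1 - 0/1 = 1/1
  'c': [0/1 + 1/1*0/1, 0/1 + 1/1*1/6) = [0/1, 1/6)
  'a': [0/1 + 1/1*1/6, 0/1 + 1/1*5/6) = [1/6, 5/6)
  'd': [0/1 + 1/1*5/6, 0/1 + 1/1*1/1) = [5/6, 1/1) <- contains code 26/27
  emit 'd', narrow to [5/6, 1/1)
Step 2: interval [5/6, 1/1), width = 1/1 - 5/6 = 1/6
  'c': [5/6 + 1/6*0/1, 5/6 + 1/6*1/6) = [5/6, 31/36)
  'a': [5/6 + 1/6*1/6, 5/6 + 1/6*5/6) = [31/36, 35/36) <- contains code 26/27
  'd': [5/6 + 1/6*5/6, 5/6 + 1/6*1/1) = [35/36, 1/1)
  emit 'a', narrow to [31/36, 35/36)
Step 3: interval [31/36, 35/36), width = 35/36 - 31/36 = 1/9
  'c': [31/36 + 1/9*0/1, 31/36 + 1/9*1/6) = [31/36, 95/108)
  'a': [31/36 + 1/9*1/6, 31/36 + 1/9*5/6) = [95/108, 103/108)
  'd': [31/36 + 1/9*5/6, 31/36 + 1/9*1/1) = [103/108, 35/36) <- contains code 26/27
  emit 'd', narrow to [103/108, 35/36)

Answer: symbol=d low=5/6 high=1/1
symbol=a low=31/36 high=35/36
symbol=d low=103/108 high=35/36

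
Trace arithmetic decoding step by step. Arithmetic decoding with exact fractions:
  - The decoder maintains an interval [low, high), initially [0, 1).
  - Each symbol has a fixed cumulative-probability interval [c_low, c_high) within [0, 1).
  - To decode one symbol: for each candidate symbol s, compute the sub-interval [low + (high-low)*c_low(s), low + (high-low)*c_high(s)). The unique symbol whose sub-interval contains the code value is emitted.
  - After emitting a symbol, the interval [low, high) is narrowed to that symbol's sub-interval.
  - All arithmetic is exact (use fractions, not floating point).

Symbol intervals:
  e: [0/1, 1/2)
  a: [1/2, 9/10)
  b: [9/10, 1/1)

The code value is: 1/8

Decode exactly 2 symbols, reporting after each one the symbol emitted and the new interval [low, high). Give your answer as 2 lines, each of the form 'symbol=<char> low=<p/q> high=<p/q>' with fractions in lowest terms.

Step 1: interval [0/1, 1/1), width = 1/1 - 0/1 = 1/1
  'e': [0/1 + 1/1*0/1, 0/1 + 1/1*1/2) = [0/1, 1/2) <- contains code 1/8
  'a': [0/1 + 1/1*1/2, 0/1 + 1/1*9/10) = [1/2, 9/10)
  'b': [0/1 + 1/1*9/10, 0/1 + 1/1*1/1) = [9/10, 1/1)
  emit 'e', narrow to [0/1, 1/2)
Step 2: interval [0/1, 1/2), width = 1/2 - 0/1 = 1/2
  'e': [0/1 + 1/2*0/1, 0/1 + 1/2*1/2) = [0/1, 1/4) <- contains code 1/8
  'a': [0/1 + 1/2*1/2, 0/1 + 1/2*9/10) = [1/4, 9/20)
  'b': [0/1 + 1/2*9/10, 0/1 + 1/2*1/1) = [9/20, 1/2)
  emit 'e', narrow to [0/1, 1/4)

Answer: symbol=e low=0/1 high=1/2
symbol=e low=0/1 high=1/4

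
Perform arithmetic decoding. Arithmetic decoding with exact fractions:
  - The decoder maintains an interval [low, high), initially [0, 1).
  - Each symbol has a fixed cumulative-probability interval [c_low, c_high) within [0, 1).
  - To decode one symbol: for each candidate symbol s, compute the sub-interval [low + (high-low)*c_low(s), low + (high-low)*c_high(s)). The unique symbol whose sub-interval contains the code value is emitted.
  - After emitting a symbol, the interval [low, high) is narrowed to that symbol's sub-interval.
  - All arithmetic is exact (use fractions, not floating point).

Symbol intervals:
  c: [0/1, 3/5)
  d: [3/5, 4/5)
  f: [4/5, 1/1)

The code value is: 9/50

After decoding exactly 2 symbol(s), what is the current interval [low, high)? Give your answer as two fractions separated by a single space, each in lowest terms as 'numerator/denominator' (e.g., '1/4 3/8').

Step 1: interval [0/1, 1/1), width = 1/1 - 0/1 = 1/1
  'c': [0/1 + 1/1*0/1, 0/1 + 1/1*3/5) = [0/1, 3/5) <- contains code 9/50
  'd': [0/1 + 1/1*3/5, 0/1 + 1/1*4/5) = [3/5, 4/5)
  'f': [0/1 + 1/1*4/5, 0/1 + 1/1*1/1) = [4/5, 1/1)
  emit 'c', narrow to [0/1, 3/5)
Step 2: interval [0/1, 3/5), width = 3/5 - 0/1 = 3/5
  'c': [0/1 + 3/5*0/1, 0/1 + 3/5*3/5) = [0/1, 9/25) <- contains code 9/50
  'd': [0/1 + 3/5*3/5, 0/1 + 3/5*4/5) = [9/25, 12/25)
  'f': [0/1 + 3/5*4/5, 0/1 + 3/5*1/1) = [12/25, 3/5)
  emit 'c', narrow to [0/1, 9/25)

Answer: 0/1 9/25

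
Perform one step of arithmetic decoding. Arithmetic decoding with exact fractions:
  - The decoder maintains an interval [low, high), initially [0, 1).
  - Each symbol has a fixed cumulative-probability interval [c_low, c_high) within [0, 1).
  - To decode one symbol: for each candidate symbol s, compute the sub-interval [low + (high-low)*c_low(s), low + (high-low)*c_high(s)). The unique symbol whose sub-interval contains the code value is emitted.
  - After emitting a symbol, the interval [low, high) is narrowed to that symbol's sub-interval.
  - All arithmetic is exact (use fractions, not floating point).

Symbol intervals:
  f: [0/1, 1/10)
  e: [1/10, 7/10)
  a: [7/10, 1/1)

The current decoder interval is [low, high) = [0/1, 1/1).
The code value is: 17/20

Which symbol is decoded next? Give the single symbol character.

Answer: a

Derivation:
Interval width = high − low = 1/1 − 0/1 = 1/1
Scaled code = (code − low) / width = (17/20 − 0/1) / 1/1 = 17/20
  f: [0/1, 1/10) 
  e: [1/10, 7/10) 
  a: [7/10, 1/1) ← scaled code falls here ✓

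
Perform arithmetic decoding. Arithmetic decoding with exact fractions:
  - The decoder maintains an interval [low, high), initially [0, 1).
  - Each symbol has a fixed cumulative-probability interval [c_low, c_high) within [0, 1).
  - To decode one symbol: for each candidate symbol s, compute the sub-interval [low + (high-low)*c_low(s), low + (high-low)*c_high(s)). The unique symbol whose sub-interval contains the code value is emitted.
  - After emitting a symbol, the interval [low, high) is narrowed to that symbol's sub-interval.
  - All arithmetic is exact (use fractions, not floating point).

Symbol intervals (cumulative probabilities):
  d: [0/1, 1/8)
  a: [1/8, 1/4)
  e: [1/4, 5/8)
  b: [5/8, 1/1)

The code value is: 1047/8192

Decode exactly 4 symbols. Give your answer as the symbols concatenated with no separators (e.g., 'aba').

Step 1: interval [0/1, 1/1), width = 1/1 - 0/1 = 1/1
  'd': [0/1 + 1/1*0/1, 0/1 + 1/1*1/8) = [0/1, 1/8)
  'a': [0/1 + 1/1*1/8, 0/1 + 1/1*1/4) = [1/8, 1/4) <- contains code 1047/8192
  'e': [0/1 + 1/1*1/4, 0/1 + 1/1*5/8) = [1/4, 5/8)
  'b': [0/1 + 1/1*5/8, 0/1 + 1/1*1/1) = [5/8, 1/1)
  emit 'a', narrow to [1/8, 1/4)
Step 2: interval [1/8, 1/4), width = 1/4 - 1/8 = 1/8
  'd': [1/8 + 1/8*0/1, 1/8 + 1/8*1/8) = [1/8, 9/64) <- contains code 1047/8192
  'a': [1/8 + 1/8*1/8, 1/8 + 1/8*1/4) = [9/64, 5/32)
  'e': [1/8 + 1/8*1/4, 1/8 + 1/8*5/8) = [5/32, 13/64)
  'b': [1/8 + 1/8*5/8, 1/8 + 1/8*1/1) = [13/64, 1/4)
  emit 'd', narrow to [1/8, 9/64)
Step 3: interval [1/8, 9/64), width = 9/64 - 1/8 = 1/64
  'd': [1/8 + 1/64*0/1, 1/8 + 1/64*1/8) = [1/8, 65/512)
  'a': [1/8 + 1/64*1/8, 1/8 + 1/64*1/4) = [65/512, 33/256) <- contains code 1047/8192
  'e': [1/8 + 1/64*1/4, 1/8 + 1/64*5/8) = [33/256, 69/512)
  'b': [1/8 + 1/64*5/8, 1/8 + 1/64*1/1) = [69/512, 9/64)
  emit 'a', narrow to [65/512, 33/256)
Step 4: interval [65/512, 33/256), width = 33/256 - 65/512 = 1/512
  'd': [65/512 + 1/512*0/1, 65/512 + 1/512*1/8) = [65/512, 521/4096)
  'a': [65/512 + 1/512*1/8, 65/512 + 1/512*1/4) = [521/4096, 261/2048)
  'e': [65/512 + 1/512*1/4, 65/512 + 1/512*5/8) = [261/2048, 525/4096) <- contains code 1047/8192
  'b': [65/512 + 1/512*5/8, 65/512 + 1/512*1/1) = [525/4096, 33/256)
  emit 'e', narrow to [261/2048, 525/4096)

Answer: adae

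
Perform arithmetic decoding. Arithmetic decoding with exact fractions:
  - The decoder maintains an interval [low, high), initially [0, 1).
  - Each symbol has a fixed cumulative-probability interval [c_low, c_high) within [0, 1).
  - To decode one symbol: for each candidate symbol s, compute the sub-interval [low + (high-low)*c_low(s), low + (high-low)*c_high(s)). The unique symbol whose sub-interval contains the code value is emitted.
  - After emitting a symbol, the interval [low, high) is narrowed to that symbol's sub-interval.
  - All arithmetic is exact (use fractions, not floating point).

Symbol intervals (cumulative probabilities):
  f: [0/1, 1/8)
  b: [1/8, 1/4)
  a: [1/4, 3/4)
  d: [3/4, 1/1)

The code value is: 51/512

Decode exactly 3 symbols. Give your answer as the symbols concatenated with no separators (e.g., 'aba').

Answer: fdb

Derivation:
Step 1: interval [0/1, 1/1), width = 1/1 - 0/1 = 1/1
  'f': [0/1 + 1/1*0/1, 0/1 + 1/1*1/8) = [0/1, 1/8) <- contains code 51/512
  'b': [0/1 + 1/1*1/8, 0/1 + 1/1*1/4) = [1/8, 1/4)
  'a': [0/1 + 1/1*1/4, 0/1 + 1/1*3/4) = [1/4, 3/4)
  'd': [0/1 + 1/1*3/4, 0/1 + 1/1*1/1) = [3/4, 1/1)
  emit 'f', narrow to [0/1, 1/8)
Step 2: interval [0/1, 1/8), width = 1/8 - 0/1 = 1/8
  'f': [0/1 + 1/8*0/1, 0/1 + 1/8*1/8) = [0/1, 1/64)
  'b': [0/1 + 1/8*1/8, 0/1 + 1/8*1/4) = [1/64, 1/32)
  'a': [0/1 + 1/8*1/4, 0/1 + 1/8*3/4) = [1/32, 3/32)
  'd': [0/1 + 1/8*3/4, 0/1 + 1/8*1/1) = [3/32, 1/8) <- contains code 51/512
  emit 'd', narrow to [3/32, 1/8)
Step 3: interval [3/32, 1/8), width = 1/8 - 3/32 = 1/32
  'f': [3/32 + 1/32*0/1, 3/32 + 1/32*1/8) = [3/32, 25/256)
  'b': [3/32 + 1/32*1/8, 3/32 + 1/32*1/4) = [25/256, 13/128) <- contains code 51/512
  'a': [3/32 + 1/32*1/4, 3/32 + 1/32*3/4) = [13/128, 15/128)
  'd': [3/32 + 1/32*3/4, 3/32 + 1/32*1/1) = [15/128, 1/8)
  emit 'b', narrow to [25/256, 13/128)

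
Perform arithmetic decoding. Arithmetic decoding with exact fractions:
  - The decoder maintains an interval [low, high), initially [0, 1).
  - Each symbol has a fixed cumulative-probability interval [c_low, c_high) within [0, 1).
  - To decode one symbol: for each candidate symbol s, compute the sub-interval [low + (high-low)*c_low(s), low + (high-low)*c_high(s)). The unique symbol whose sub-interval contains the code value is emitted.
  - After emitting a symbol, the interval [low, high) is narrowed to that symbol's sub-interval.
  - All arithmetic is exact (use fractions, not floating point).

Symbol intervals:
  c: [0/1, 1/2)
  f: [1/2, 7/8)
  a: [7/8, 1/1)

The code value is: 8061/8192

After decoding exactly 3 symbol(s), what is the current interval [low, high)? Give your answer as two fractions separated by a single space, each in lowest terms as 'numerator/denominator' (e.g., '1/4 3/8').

Step 1: interval [0/1, 1/1), width = 1/1 - 0/1 = 1/1
  'c': [0/1 + 1/1*0/1, 0/1 + 1/1*1/2) = [0/1, 1/2)
  'f': [0/1 + 1/1*1/2, 0/1 + 1/1*7/8) = [1/2, 7/8)
  'a': [0/1 + 1/1*7/8, 0/1 + 1/1*1/1) = [7/8, 1/1) <- contains code 8061/8192
  emit 'a', narrow to [7/8, 1/1)
Step 2: interval [7/8, 1/1), width = 1/1 - 7/8 = 1/8
  'c': [7/8 + 1/8*0/1, 7/8 + 1/8*1/2) = [7/8, 15/16)
  'f': [7/8 + 1/8*1/2, 7/8 + 1/8*7/8) = [15/16, 63/64) <- contains code 8061/8192
  'a': [7/8 + 1/8*7/8, 7/8 + 1/8*1/1) = [63/64, 1/1)
  emit 'f', narrow to [15/16, 63/64)
Step 3: interval [15/16, 63/64), width = 63/64 - 15/16 = 3/64
  'c': [15/16 + 3/64*0/1, 15/16 + 3/64*1/2) = [15/16, 123/128)
  'f': [15/16 + 3/64*1/2, 15/16 + 3/64*7/8) = [123/128, 501/512)
  'a': [15/16 + 3/64*7/8, 15/16 + 3/64*1/1) = [501/512, 63/64) <- contains code 8061/8192
  emit 'a', narrow to [501/512, 63/64)

Answer: 501/512 63/64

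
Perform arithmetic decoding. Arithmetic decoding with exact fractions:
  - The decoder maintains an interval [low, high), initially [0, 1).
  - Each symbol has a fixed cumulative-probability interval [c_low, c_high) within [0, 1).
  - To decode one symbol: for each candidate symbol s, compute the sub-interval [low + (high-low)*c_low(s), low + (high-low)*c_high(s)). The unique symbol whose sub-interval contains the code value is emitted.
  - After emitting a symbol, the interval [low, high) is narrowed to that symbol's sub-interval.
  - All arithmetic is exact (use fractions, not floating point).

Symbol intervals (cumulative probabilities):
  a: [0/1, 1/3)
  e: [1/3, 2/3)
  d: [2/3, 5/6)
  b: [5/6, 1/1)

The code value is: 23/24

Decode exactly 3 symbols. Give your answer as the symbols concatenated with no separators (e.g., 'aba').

Answer: bde

Derivation:
Step 1: interval [0/1, 1/1), width = 1/1 - 0/1 = 1/1
  'a': [0/1 + 1/1*0/1, 0/1 + 1/1*1/3) = [0/1, 1/3)
  'e': [0/1 + 1/1*1/3, 0/1 + 1/1*2/3) = [1/3, 2/3)
  'd': [0/1 + 1/1*2/3, 0/1 + 1/1*5/6) = [2/3, 5/6)
  'b': [0/1 + 1/1*5/6, 0/1 + 1/1*1/1) = [5/6, 1/1) <- contains code 23/24
  emit 'b', narrow to [5/6, 1/1)
Step 2: interval [5/6, 1/1), width = 1/1 - 5/6 = 1/6
  'a': [5/6 + 1/6*0/1, 5/6 + 1/6*1/3) = [5/6, 8/9)
  'e': [5/6 + 1/6*1/3, 5/6 + 1/6*2/3) = [8/9, 17/18)
  'd': [5/6 + 1/6*2/3, 5/6 + 1/6*5/6) = [17/18, 35/36) <- contains code 23/24
  'b': [5/6 + 1/6*5/6, 5/6 + 1/6*1/1) = [35/36, 1/1)
  emit 'd', narrow to [17/18, 35/36)
Step 3: interval [17/18, 35/36), width = 35/36 - 17/18 = 1/36
  'a': [17/18 + 1/36*0/1, 17/18 + 1/36*1/3) = [17/18, 103/108)
  'e': [17/18 + 1/36*1/3, 17/18 + 1/36*2/3) = [103/108, 26/27) <- contains code 23/24
  'd': [17/18 + 1/36*2/3, 17/18 + 1/36*5/6) = [26/27, 209/216)
  'b': [17/18 + 1/36*5/6, 17/18 + 1/36*1/1) = [209/216, 35/36)
  emit 'e', narrow to [103/108, 26/27)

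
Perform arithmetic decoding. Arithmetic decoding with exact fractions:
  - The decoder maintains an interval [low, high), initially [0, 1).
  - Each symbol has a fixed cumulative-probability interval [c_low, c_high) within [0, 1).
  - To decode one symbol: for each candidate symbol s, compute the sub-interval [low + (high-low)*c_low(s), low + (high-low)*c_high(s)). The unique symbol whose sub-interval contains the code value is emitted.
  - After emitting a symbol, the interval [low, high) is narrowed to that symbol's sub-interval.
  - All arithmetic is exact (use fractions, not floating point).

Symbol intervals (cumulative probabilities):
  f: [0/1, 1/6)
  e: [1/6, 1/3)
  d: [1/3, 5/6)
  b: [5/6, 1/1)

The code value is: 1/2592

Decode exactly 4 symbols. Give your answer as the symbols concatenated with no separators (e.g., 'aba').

Step 1: interval [0/1, 1/1), width = 1/1 - 0/1 = 1/1
  'f': [0/1 + 1/1*0/1, 0/1 + 1/1*1/6) = [0/1, 1/6) <- contains code 1/2592
  'e': [0/1 + 1/1*1/6, 0/1 + 1/1*1/3) = [1/6, 1/3)
  'd': [0/1 + 1/1*1/3, 0/1 + 1/1*5/6) = [1/3, 5/6)
  'b': [0/1 + 1/1*5/6, 0/1 + 1/1*1/1) = [5/6, 1/1)
  emit 'f', narrow to [0/1, 1/6)
Step 2: interval [0/1, 1/6), width = 1/6 - 0/1 = 1/6
  'f': [0/1 + 1/6*0/1, 0/1 + 1/6*1/6) = [0/1, 1/36) <- contains code 1/2592
  'e': [0/1 + 1/6*1/6, 0/1 + 1/6*1/3) = [1/36, 1/18)
  'd': [0/1 + 1/6*1/3, 0/1 + 1/6*5/6) = [1/18, 5/36)
  'b': [0/1 + 1/6*5/6, 0/1 + 1/6*1/1) = [5/36, 1/6)
  emit 'f', narrow to [0/1, 1/36)
Step 3: interval [0/1, 1/36), width = 1/36 - 0/1 = 1/36
  'f': [0/1 + 1/36*0/1, 0/1 + 1/36*1/6) = [0/1, 1/216) <- contains code 1/2592
  'e': [0/1 + 1/36*1/6, 0/1 + 1/36*1/3) = [1/216, 1/108)
  'd': [0/1 + 1/36*1/3, 0/1 + 1/36*5/6) = [1/108, 5/216)
  'b': [0/1 + 1/36*5/6, 0/1 + 1/36*1/1) = [5/216, 1/36)
  emit 'f', narrow to [0/1, 1/216)
Step 4: interval [0/1, 1/216), width = 1/216 - 0/1 = 1/216
  'f': [0/1 + 1/216*0/1, 0/1 + 1/216*1/6) = [0/1, 1/1296) <- contains code 1/2592
  'e': [0/1 + 1/216*1/6, 0/1 + 1/216*1/3) = [1/1296, 1/648)
  'd': [0/1 + 1/216*1/3, 0/1 + 1/216*5/6) = [1/648, 5/1296)
  'b': [0/1 + 1/216*5/6, 0/1 + 1/216*1/1) = [5/1296, 1/216)
  emit 'f', narrow to [0/1, 1/1296)

Answer: ffff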